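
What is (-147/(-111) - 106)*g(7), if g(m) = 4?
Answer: -15492/37 ≈ -418.70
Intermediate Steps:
(-147/(-111) - 106)*g(7) = (-147/(-111) - 106)*4 = (-147*(-1/111) - 106)*4 = (49/37 - 106)*4 = -3873/37*4 = -15492/37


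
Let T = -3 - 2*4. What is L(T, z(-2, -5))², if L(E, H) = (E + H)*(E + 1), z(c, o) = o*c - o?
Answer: 1600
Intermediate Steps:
z(c, o) = -o + c*o (z(c, o) = c*o - o = -o + c*o)
T = -11 (T = -3 - 8 = -11)
L(E, H) = (1 + E)*(E + H) (L(E, H) = (E + H)*(1 + E) = (1 + E)*(E + H))
L(T, z(-2, -5))² = (-11 - 5*(-1 - 2) + (-11)² - (-55)*(-1 - 2))² = (-11 - 5*(-3) + 121 - (-55)*(-3))² = (-11 + 15 + 121 - 11*15)² = (-11 + 15 + 121 - 165)² = (-40)² = 1600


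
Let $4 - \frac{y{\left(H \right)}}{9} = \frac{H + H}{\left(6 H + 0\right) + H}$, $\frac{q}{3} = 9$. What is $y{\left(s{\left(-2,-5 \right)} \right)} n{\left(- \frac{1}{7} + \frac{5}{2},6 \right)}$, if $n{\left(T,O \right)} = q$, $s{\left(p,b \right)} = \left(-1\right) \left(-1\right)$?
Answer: $\frac{6318}{7} \approx 902.57$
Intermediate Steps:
$s{\left(p,b \right)} = 1$
$q = 27$ ($q = 3 \cdot 9 = 27$)
$n{\left(T,O \right)} = 27$
$y{\left(H \right)} = \frac{234}{7}$ ($y{\left(H \right)} = 36 - 9 \frac{H + H}{\left(6 H + 0\right) + H} = 36 - 9 \frac{2 H}{6 H + H} = 36 - 9 \frac{2 H}{7 H} = 36 - 9 \cdot 2 H \frac{1}{7 H} = 36 - \frac{18}{7} = \frac{234}{7}$)
$y{\left(s{\left(-2,-5 \right)} \right)} n{\left(- \frac{1}{7} + \frac{5}{2},6 \right)} = \frac{234}{7} \cdot 27 = \frac{6318}{7}$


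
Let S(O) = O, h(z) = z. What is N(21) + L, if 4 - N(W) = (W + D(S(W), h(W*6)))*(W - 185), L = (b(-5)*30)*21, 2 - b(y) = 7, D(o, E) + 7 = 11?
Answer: 954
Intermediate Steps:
D(o, E) = 4 (D(o, E) = -7 + 11 = 4)
b(y) = -5 (b(y) = 2 - 1*7 = 2 - 7 = -5)
L = -3150 (L = -5*30*21 = -150*21 = -3150)
N(W) = 4 - (-185 + W)*(4 + W) (N(W) = 4 - (W + 4)*(W - 185) = 4 - (4 + W)*(-185 + W) = 4 - (-185 + W)*(4 + W))
N(21) + L = (744 - 1*21² + 181*21) - 3150 = (744 - 1*441 + 3801) - 3150 = (744 - 441 + 3801) - 3150 = 4104 - 3150 = 954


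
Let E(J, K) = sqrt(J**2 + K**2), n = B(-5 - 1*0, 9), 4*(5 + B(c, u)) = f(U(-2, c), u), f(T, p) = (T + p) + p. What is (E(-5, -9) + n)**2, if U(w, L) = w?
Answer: (1 - sqrt(106))**2 ≈ 86.409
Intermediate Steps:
f(T, p) = T + 2*p
B(c, u) = -11/2 + u/2 (B(c, u) = -5 + (-2 + 2*u)/4 = -5 + (-1/2 + u/2) = -11/2 + u/2)
n = -1 (n = -11/2 + (1/2)*9 = -11/2 + 9/2 = -1)
(E(-5, -9) + n)**2 = (sqrt((-5)**2 + (-9)**2) - 1)**2 = (sqrt(25 + 81) - 1)**2 = (sqrt(106) - 1)**2 = (-1 + sqrt(106))**2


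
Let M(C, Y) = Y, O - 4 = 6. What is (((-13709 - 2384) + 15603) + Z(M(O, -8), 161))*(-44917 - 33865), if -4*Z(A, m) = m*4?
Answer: 51287082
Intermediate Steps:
O = 10 (O = 4 + 6 = 10)
Z(A, m) = -m (Z(A, m) = -m*4/4 = -m)
(((-13709 - 2384) + 15603) + Z(M(O, -8), 161))*(-44917 - 33865) = (((-13709 - 2384) + 15603) - 1*161)*(-44917 - 33865) = ((-16093 + 15603) - 161)*(-78782) = (-490 - 161)*(-78782) = -651*(-78782) = 51287082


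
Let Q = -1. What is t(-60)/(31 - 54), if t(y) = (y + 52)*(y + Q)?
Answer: -488/23 ≈ -21.217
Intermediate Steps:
t(y) = (-1 + y)*(52 + y) (t(y) = (y + 52)*(y - 1) = (52 + y)*(-1 + y) = (-1 + y)*(52 + y))
t(-60)/(31 - 54) = (-52 + (-60)² + 51*(-60))/(31 - 54) = (-52 + 3600 - 3060)/(-23) = 488*(-1/23) = -488/23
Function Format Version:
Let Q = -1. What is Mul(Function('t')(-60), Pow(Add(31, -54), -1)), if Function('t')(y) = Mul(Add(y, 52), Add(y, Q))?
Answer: Rational(-488, 23) ≈ -21.217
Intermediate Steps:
Function('t')(y) = Mul(Add(-1, y), Add(52, y)) (Function('t')(y) = Mul(Add(y, 52), Add(y, -1)) = Mul(Add(52, y), Add(-1, y)) = Mul(Add(-1, y), Add(52, y)))
Mul(Function('t')(-60), Pow(Add(31, -54), -1)) = Mul(Add(-52, Pow(-60, 2), Mul(51, -60)), Pow(Add(31, -54), -1)) = Mul(Add(-52, 3600, -3060), Pow(-23, -1)) = Mul(488, Rational(-1, 23)) = Rational(-488, 23)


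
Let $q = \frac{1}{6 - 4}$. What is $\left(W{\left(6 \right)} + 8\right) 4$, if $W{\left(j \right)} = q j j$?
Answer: $104$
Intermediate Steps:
$q = \frac{1}{2} \approx 0.5$
$W{\left(j \right)} = \frac{j^{2}}{2}$ ($W{\left(j \right)} = \frac{j}{2} j = \frac{j^{2}}{2}$)
$\left(W{\left(6 \right)} + 8\right) 4 = \left(\frac{6^{2}}{2} + 8\right) 4 = \left(\frac{1}{2} \cdot 36 + 8\right) 4 = \left(18 + 8\right) 4 = 26 \cdot 4 = 104$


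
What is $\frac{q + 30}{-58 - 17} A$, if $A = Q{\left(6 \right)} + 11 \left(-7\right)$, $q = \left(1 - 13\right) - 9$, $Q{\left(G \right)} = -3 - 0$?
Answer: $\frac{48}{5} \approx 9.6$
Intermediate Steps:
$Q{\left(G \right)} = -3$ ($Q{\left(G \right)} = -3 + 0 = -3$)
$q = -21$ ($q = -12 - 9 = -21$)
$A = -80$ ($A = -3 + 11 \left(-7\right) = -3 - 77 = -80$)
$\frac{q + 30}{-58 - 17} A = \frac{-21 + 30}{-58 - 17} \left(-80\right) = \frac{9}{-75} \left(-80\right) = 9 \left(- \frac{1}{75}\right) \left(-80\right) = \left(- \frac{3}{25}\right) \left(-80\right) = \frac{48}{5}$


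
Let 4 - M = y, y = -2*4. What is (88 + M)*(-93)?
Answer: -9300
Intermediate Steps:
y = -8
M = 12 (M = 4 - 1*(-8) = 4 + 8 = 12)
(88 + M)*(-93) = (88 + 12)*(-93) = 100*(-93) = -9300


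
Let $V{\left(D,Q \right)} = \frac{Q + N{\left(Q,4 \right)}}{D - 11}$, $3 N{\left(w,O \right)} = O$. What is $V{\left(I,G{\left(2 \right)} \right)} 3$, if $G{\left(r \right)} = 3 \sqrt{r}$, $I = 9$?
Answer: $-2 - \frac{9 \sqrt{2}}{2} \approx -8.364$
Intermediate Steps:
$N{\left(w,O \right)} = \frac{O}{3}$
$V{\left(D,Q \right)} = \frac{\frac{4}{3} + Q}{-11 + D}$ ($V{\left(D,Q \right)} = \frac{Q + \frac{1}{3} \cdot 4}{D - 11} = \frac{Q + \frac{4}{3}}{-11 + D} = \frac{\frac{4}{3} + Q}{-11 + D}$)
$V{\left(I,G{\left(2 \right)} \right)} 3 = \frac{\frac{4}{3} + 3 \sqrt{2}}{-11 + 9} \cdot 3 = \frac{\frac{4}{3} + 3 \sqrt{2}}{-2} \cdot 3 = - \frac{\frac{4}{3} + 3 \sqrt{2}}{2} \cdot 3 = \left(- \frac{2}{3} - \frac{3 \sqrt{2}}{2}\right) 3 = -2 - \frac{9 \sqrt{2}}{2}$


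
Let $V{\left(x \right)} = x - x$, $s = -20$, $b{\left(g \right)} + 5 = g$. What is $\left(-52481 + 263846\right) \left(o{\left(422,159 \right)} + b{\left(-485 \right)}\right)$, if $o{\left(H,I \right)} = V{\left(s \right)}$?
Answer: $-103568850$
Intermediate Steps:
$b{\left(g \right)} = -5 + g$
$V{\left(x \right)} = 0$
$o{\left(H,I \right)} = 0$
$\left(-52481 + 263846\right) \left(o{\left(422,159 \right)} + b{\left(-485 \right)}\right) = \left(-52481 + 263846\right) \left(0 - 490\right) = 211365 \left(0 - 490\right) = 211365 \left(-490\right) = -103568850$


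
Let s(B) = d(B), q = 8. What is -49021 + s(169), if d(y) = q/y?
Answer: -8284541/169 ≈ -49021.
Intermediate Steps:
d(y) = 8/y
s(B) = 8/B
-49021 + s(169) = -49021 + 8/169 = -8284541/169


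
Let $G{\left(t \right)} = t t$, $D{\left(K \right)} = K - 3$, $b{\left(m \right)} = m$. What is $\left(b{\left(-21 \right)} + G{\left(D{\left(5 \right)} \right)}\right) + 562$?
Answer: $545$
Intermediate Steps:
$D{\left(K \right)} = -3 + K$ ($D{\left(K \right)} = K - 3 = -3 + K$)
$G{\left(t \right)} = t^{2}$
$\left(b{\left(-21 \right)} + G{\left(D{\left(5 \right)} \right)}\right) + 562 = \left(-21 + \left(-3 + 5\right)^{2}\right) + 562 = \left(-21 + 2^{2}\right) + 562 = \left(-21 + 4\right) + 562 = -17 + 562 = 545$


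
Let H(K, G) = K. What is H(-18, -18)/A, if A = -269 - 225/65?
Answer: 117/1771 ≈ 0.066064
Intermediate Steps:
A = -3542/13 (A = -269 - 225/65 = -269 - 1*45/13 = -269 - 45/13 = -3542/13 ≈ -272.46)
H(-18, -18)/A = -18/(-3542/13) = -18*(-13/3542) = 117/1771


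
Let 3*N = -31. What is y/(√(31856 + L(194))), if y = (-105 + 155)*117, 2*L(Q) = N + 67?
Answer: 5850*√286959/95653 ≈ 32.762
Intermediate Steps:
N = -31/3 (N = (⅓)*(-31) = -31/3 ≈ -10.333)
L(Q) = 85/3 (L(Q) = (-31/3 + 67)/2 = (½)*(170/3) = 85/3)
y = 5850 (y = 50*117 = 5850)
y/(√(31856 + L(194))) = 5850/(√(31856 + 85/3)) = 5850/(√(95653/3)) = 5850/((√286959/3)) = 5850*(√286959/95653) = 5850*√286959/95653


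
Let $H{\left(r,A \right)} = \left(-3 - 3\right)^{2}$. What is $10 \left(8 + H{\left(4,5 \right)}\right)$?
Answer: $440$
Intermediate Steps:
$H{\left(r,A \right)} = 36$ ($H{\left(r,A \right)} = \left(-6\right)^{2} = 36$)
$10 \left(8 + H{\left(4,5 \right)}\right) = 10 \left(8 + 36\right) = 10 \cdot 44 = 440$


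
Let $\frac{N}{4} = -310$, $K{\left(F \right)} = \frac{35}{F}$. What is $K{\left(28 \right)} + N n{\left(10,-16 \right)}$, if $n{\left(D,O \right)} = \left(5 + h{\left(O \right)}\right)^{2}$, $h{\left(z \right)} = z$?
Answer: $- \frac{600155}{4} \approx -1.5004 \cdot 10^{5}$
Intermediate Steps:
$N = -1240$ ($N = 4 \left(-310\right) = -1240$)
$n{\left(D,O \right)} = \left(5 + O\right)^{2}$
$K{\left(28 \right)} + N n{\left(10,-16 \right)} = \frac{35}{28} - 1240 \left(5 - 16\right)^{2} = 35 \cdot \frac{1}{28} - 1240 \left(-11\right)^{2} = \frac{5}{4} - 150040 = - \frac{600155}{4}$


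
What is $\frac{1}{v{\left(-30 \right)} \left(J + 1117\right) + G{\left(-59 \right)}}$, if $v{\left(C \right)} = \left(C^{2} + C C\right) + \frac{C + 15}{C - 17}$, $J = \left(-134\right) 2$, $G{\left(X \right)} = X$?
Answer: $\frac{47}{71835362} \approx 6.5427 \cdot 10^{-7}$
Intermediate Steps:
$J = -268$
$v{\left(C \right)} = 2 C^{2} + \frac{15 + C}{-17 + C}$ ($v{\left(C \right)} = \left(C^{2} + C^{2}\right) + \frac{15 + C}{-17 + C} = 2 C^{2} + \frac{15 + C}{-17 + C}$)
$\frac{1}{v{\left(-30 \right)} \left(J + 1117\right) + G{\left(-59 \right)}} = \frac{1}{\frac{15 - 30 - 34 \left(-30\right)^{2} + 2 \left(-30\right)^{3}}{-17 - 30} \left(-268 + 1117\right) - 59} = \frac{1}{\frac{15 - 30 - 30600 + 2 \left(-27000\right)}{-47} \cdot 849 - 59} = \frac{1}{- \frac{15 - 30 - 30600 - 54000}{47} \cdot 849 - 59} = \frac{1}{\left(- \frac{1}{47}\right) \left(-84615\right) 849 - 59} = \frac{1}{\frac{84615}{47} \cdot 849 - 59} = \frac{1}{\frac{71838135}{47} - 59} = \frac{1}{\frac{71835362}{47}} = \frac{47}{71835362}$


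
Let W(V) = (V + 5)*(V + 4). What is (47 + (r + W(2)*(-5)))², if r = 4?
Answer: 25281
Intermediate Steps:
W(V) = (4 + V)*(5 + V) (W(V) = (5 + V)*(4 + V) = (4 + V)*(5 + V))
(47 + (r + W(2)*(-5)))² = (47 + (4 + (20 + 2² + 9*2)*(-5)))² = (47 + (4 + (20 + 4 + 18)*(-5)))² = (47 + (4 + 42*(-5)))² = (47 + (4 - 210))² = (47 - 206)² = (-159)² = 25281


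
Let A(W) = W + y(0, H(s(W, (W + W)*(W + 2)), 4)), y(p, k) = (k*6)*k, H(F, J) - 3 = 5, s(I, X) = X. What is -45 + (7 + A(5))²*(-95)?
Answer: -14897565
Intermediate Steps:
H(F, J) = 8 (H(F, J) = 3 + 5 = 8)
y(p, k) = 6*k² (y(p, k) = (6*k)*k = 6*k²)
A(W) = 384 + W (A(W) = W + 6*8² = W + 6*64 = W + 384 = 384 + W)
-45 + (7 + A(5))²*(-95) = -45 + (7 + (384 + 5))²*(-95) = -45 + (7 + 389)²*(-95) = -45 + 396²*(-95) = -45 + 156816*(-95) = -45 - 14897520 = -14897565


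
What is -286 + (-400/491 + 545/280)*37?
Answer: -6712453/27496 ≈ -244.12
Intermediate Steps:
-286 + (-400/491 + 545/280)*37 = -286 + (-400*1/491 + 545*(1/280))*37 = -286 + (-400/491 + 109/56)*37 = -286 + (31119/27496)*37 = -286 + 1151403/27496 = -6712453/27496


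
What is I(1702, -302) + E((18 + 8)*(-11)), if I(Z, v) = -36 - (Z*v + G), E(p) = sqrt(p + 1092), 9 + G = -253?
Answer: 514230 + sqrt(806) ≈ 5.1426e+5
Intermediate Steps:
G = -262 (G = -9 - 253 = -262)
E(p) = sqrt(1092 + p)
I(Z, v) = 226 - Z*v (I(Z, v) = -36 - (Z*v - 262) = -36 - (-262 + Z*v) = -36 + (262 - Z*v) = 226 - Z*v)
I(1702, -302) + E((18 + 8)*(-11)) = (226 - 1*1702*(-302)) + sqrt(1092 + (18 + 8)*(-11)) = (226 + 514004) + sqrt(1092 + 26*(-11)) = 514230 + sqrt(1092 - 286) = 514230 + sqrt(806)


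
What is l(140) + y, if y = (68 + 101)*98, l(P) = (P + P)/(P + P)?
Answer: 16563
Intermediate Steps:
l(P) = 1 (l(P) = (2*P)/((2*P)) = (2*P)*(1/(2*P)) = 1)
y = 16562 (y = 169*98 = 16562)
l(140) + y = 1 + 16562 = 16563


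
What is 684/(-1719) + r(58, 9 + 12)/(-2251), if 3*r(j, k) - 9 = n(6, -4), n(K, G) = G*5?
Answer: -511127/1289823 ≈ -0.39628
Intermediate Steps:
n(K, G) = 5*G
r(j, k) = -11/3 (r(j, k) = 3 + (5*(-4))/3 = 3 + (1/3)*(-20) = 3 - 20/3 = -11/3)
684/(-1719) + r(58, 9 + 12)/(-2251) = 684/(-1719) - 11/3/(-2251) = 684*(-1/1719) - 11/3*(-1/2251) = -76/191 + 11/6753 = -511127/1289823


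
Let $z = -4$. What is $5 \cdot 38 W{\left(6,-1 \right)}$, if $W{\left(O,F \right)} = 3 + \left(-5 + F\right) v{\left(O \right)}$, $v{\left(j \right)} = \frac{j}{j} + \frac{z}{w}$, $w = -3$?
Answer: $-2090$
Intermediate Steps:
$v{\left(j \right)} = \frac{7}{3}$ ($v{\left(j \right)} = \frac{j}{j} - \frac{4}{-3} = 1 - - \frac{4}{3} = 1 + \frac{4}{3} = \frac{7}{3}$)
$W{\left(O,F \right)} = - \frac{26}{3} + \frac{7 F}{3}$ ($W{\left(O,F \right)} = 3 + \left(-5 + F\right) \frac{7}{3} = 3 + \left(- \frac{35}{3} + \frac{7 F}{3}\right) = - \frac{26}{3} + \frac{7 F}{3}$)
$5 \cdot 38 W{\left(6,-1 \right)} = 5 \cdot 38 \left(- \frac{26}{3} + \frac{7}{3} \left(-1\right)\right) = 190 \left(- \frac{26}{3} - \frac{7}{3}\right) = 190 \left(-11\right) = -2090$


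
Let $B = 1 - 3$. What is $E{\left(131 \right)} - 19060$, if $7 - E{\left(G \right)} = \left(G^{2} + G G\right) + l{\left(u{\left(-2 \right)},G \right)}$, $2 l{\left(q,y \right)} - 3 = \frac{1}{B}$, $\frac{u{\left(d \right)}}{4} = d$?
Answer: $- \frac{213505}{4} \approx -53376.0$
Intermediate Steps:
$B = -2$ ($B = 1 - 3 = -2$)
$u{\left(d \right)} = 4 d$
$l{\left(q,y \right)} = \frac{5}{4}$ ($l{\left(q,y \right)} = \frac{3}{2} + \frac{1}{2 \left(-2\right)} = \frac{3}{2} + \frac{1}{2} \left(- \frac{1}{2}\right) = \frac{3}{2} - \frac{1}{4} = \frac{5}{4}$)
$E{\left(G \right)} = \frac{23}{4} - 2 G^{2}$ ($E{\left(G \right)} = 7 - \left(\left(G^{2} + G G\right) + \frac{5}{4}\right) = 7 - \left(\left(G^{2} + G^{2}\right) + \frac{5}{4}\right) = 7 - \left(2 G^{2} + \frac{5}{4}\right) = 7 - \left(\frac{5}{4} + 2 G^{2}\right) = \frac{23}{4} - 2 G^{2}$)
$E{\left(131 \right)} - 19060 = \left(\frac{23}{4} - 2 \cdot 131^{2}\right) - 19060 = \left(\frac{23}{4} - 34322\right) - 19060 = - \frac{137265}{4} - 19060 = - \frac{213505}{4}$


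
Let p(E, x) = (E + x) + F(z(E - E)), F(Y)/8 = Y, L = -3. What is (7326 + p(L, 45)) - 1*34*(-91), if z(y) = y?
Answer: 10462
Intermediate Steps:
F(Y) = 8*Y
p(E, x) = E + x (p(E, x) = (E + x) + 8*(E - E) = (E + x) + 8*0 = (E + x) + 0 = E + x)
(7326 + p(L, 45)) - 1*34*(-91) = (7326 + (-3 + 45)) - 1*34*(-91) = (7326 + 42) - 34*(-91) = 7368 + 3094 = 10462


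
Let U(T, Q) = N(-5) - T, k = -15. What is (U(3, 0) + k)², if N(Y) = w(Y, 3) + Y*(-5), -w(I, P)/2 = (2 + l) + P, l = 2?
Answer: 49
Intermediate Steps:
w(I, P) = -8 - 2*P (w(I, P) = -2*((2 + 2) + P) = -2*(4 + P) = -8 - 2*P)
N(Y) = -14 - 5*Y (N(Y) = (-8 - 2*3) + Y*(-5) = (-8 - 6) - 5*Y = -14 - 5*Y)
U(T, Q) = 11 - T (U(T, Q) = (-14 - 5*(-5)) - T = (-14 + 25) - T = 11 - T)
(U(3, 0) + k)² = ((11 - 1*3) - 15)² = ((11 - 3) - 15)² = (8 - 15)² = (-7)² = 49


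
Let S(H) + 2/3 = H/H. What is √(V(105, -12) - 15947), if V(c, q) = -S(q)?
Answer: I*√143526/3 ≈ 126.28*I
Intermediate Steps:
S(H) = ⅓ (S(H) = -⅔ + H/H = -⅔ + 1 = ⅓)
V(c, q) = -⅓ (V(c, q) = -1*⅓ = -⅓)
√(V(105, -12) - 15947) = √(-⅓ - 15947) = √(-47842/3) = I*√143526/3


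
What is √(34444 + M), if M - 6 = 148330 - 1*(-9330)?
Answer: √192110 ≈ 438.30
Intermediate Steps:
M = 157666 (M = 6 + (148330 - 1*(-9330)) = 6 + (148330 + 9330) = 6 + 157660 = 157666)
√(34444 + M) = √(34444 + 157666) = √192110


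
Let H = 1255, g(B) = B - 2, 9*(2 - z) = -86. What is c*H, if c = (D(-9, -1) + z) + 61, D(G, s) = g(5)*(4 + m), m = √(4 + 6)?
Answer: 955055/9 + 3765*√10 ≈ 1.1802e+5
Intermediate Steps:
m = √10 ≈ 3.1623
z = 104/9 (z = 2 - ⅑*(-86) = 2 + 86/9 = 104/9 ≈ 11.556)
g(B) = -2 + B
D(G, s) = 12 + 3*√10 (D(G, s) = (-2 + 5)*(4 + √10) = 3*(4 + √10) = 12 + 3*√10)
c = 761/9 + 3*√10 (c = ((12 + 3*√10) + 104/9) + 61 = (212/9 + 3*√10) + 61 = 761/9 + 3*√10 ≈ 94.042)
c*H = (761/9 + 3*√10)*1255 = 955055/9 + 3765*√10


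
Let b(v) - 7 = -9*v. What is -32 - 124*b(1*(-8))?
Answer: -9828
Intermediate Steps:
b(v) = 7 - 9*v
-32 - 124*b(1*(-8)) = -32 - 124*(7 - 9*(-8)) = -32 - 124*(7 + 72) = -32 - 124*79 = -32 - 9796 = -9828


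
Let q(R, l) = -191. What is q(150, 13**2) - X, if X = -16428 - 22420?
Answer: 38657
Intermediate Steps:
X = -38848
q(150, 13**2) - X = -191 - 1*(-38848) = -191 + 38848 = 38657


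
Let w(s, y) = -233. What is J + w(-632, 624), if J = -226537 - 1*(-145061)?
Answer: -81709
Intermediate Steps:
J = -81476 (J = -226537 + 145061 = -81476)
J + w(-632, 624) = -81476 - 233 = -81709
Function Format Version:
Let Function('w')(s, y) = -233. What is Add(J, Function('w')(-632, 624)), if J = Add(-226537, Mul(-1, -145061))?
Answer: -81709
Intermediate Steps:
J = -81476 (J = Add(-226537, 145061) = -81476)
Add(J, Function('w')(-632, 624)) = Add(-81476, -233) = -81709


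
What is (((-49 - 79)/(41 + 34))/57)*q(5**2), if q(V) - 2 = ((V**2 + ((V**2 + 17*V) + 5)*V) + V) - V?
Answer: -3456256/4275 ≈ -808.48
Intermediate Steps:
q(V) = 2 + V**2 + V*(5 + V**2 + 17*V) (q(V) = 2 + (((V**2 + ((V**2 + 17*V) + 5)*V) + V) - V) = 2 + (((V**2 + (5 + V**2 + 17*V)*V) + V) - V) = 2 + (((V**2 + V*(5 + V**2 + 17*V)) + V) - V) = 2 + ((V + V**2 + V*(5 + V**2 + 17*V)) - V) = 2 + (V**2 + V*(5 + V**2 + 17*V)) = 2 + V**2 + V*(5 + V**2 + 17*V))
(((-49 - 79)/(41 + 34))/57)*q(5**2) = (((-49 - 79)/(41 + 34))/57)*(2 + (5**2)**3 + 5*5**2 + 18*(5**2)**2) = (-128/75*(1/57))*(2 + 25**3 + 5*25 + 18*25**2) = (-128*1/75*(1/57))*(2 + 15625 + 125 + 18*625) = (-128/75*1/57)*(2 + 15625 + 125 + 11250) = -128/4275*27002 = -3456256/4275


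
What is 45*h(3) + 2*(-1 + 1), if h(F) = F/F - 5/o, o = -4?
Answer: 405/4 ≈ 101.25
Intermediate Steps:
h(F) = 9/4 (h(F) = F/F - 5/(-4) = 1 - 5*(-¼) = 1 + 5/4 = 9/4)
45*h(3) + 2*(-1 + 1) = 45*(9/4) + 2*(-1 + 1) = 405/4 + 2*0 = 405/4 + 0 = 405/4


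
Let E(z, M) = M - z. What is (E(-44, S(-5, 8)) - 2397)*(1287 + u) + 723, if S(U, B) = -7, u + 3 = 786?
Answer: -4884477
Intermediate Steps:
u = 783 (u = -3 + 786 = 783)
(E(-44, S(-5, 8)) - 2397)*(1287 + u) + 723 = ((-7 - 1*(-44)) - 2397)*(1287 + 783) + 723 = ((-7 + 44) - 2397)*2070 + 723 = (37 - 2397)*2070 + 723 = -2360*2070 + 723 = -4885200 + 723 = -4884477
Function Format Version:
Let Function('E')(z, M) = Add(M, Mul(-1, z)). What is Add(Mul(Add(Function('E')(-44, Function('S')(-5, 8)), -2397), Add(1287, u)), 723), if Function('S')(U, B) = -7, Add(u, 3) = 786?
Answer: -4884477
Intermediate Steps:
u = 783 (u = Add(-3, 786) = 783)
Add(Mul(Add(Function('E')(-44, Function('S')(-5, 8)), -2397), Add(1287, u)), 723) = Add(Mul(Add(Add(-7, Mul(-1, -44)), -2397), Add(1287, 783)), 723) = Add(Mul(Add(Add(-7, 44), -2397), 2070), 723) = Add(Mul(Add(37, -2397), 2070), 723) = Add(Mul(-2360, 2070), 723) = Add(-4885200, 723) = -4884477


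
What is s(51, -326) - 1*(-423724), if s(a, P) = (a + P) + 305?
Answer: 423754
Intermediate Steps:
s(a, P) = 305 + P + a (s(a, P) = (P + a) + 305 = 305 + P + a)
s(51, -326) - 1*(-423724) = (305 - 326 + 51) - 1*(-423724) = 30 + 423724 = 423754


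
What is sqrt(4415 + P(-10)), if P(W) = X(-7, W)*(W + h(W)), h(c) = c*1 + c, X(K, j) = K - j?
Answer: 5*sqrt(173) ≈ 65.765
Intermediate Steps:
h(c) = 2*c (h(c) = c + c = 2*c)
P(W) = 3*W*(-7 - W) (P(W) = (-7 - W)*(W + 2*W) = (-7 - W)*(3*W) = 3*W*(-7 - W))
sqrt(4415 + P(-10)) = sqrt(4415 - 3*(-10)*(7 - 10)) = sqrt(4415 - 3*(-10)*(-3)) = sqrt(4415 - 90) = sqrt(4325) = 5*sqrt(173)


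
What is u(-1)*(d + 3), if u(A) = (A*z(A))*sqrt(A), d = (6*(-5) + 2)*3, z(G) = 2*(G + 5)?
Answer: 648*I ≈ 648.0*I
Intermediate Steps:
z(G) = 10 + 2*G (z(G) = 2*(5 + G) = 10 + 2*G)
d = -84 (d = (-30 + 2)*3 = -28*3 = -84)
u(A) = A**(3/2)*(10 + 2*A) (u(A) = (A*(10 + 2*A))*sqrt(A) = A**(3/2)*(10 + 2*A))
u(-1)*(d + 3) = (2*(-1)**(3/2)*(5 - 1))*(-84 + 3) = (2*(-I)*4)*(-81) = -8*I*(-81) = 648*I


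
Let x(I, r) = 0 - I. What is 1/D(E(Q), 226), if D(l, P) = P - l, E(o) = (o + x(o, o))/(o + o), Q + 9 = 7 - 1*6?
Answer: 1/226 ≈ 0.0044248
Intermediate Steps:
x(I, r) = -I
Q = -8 (Q = -9 + (7 - 1*6) = -9 + (7 - 6) = -9 + 1 = -8)
E(o) = 0 (E(o) = (o - o)/(o + o) = 0/((2*o)) = 0*(1/(2*o)) = 0)
1/D(E(Q), 226) = 1/(226 - 1*0) = 1/(226 + 0) = 1/226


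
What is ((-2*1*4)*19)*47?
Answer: -7144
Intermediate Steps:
((-2*1*4)*19)*47 = (-2*4*19)*47 = -8*19*47 = -152*47 = -7144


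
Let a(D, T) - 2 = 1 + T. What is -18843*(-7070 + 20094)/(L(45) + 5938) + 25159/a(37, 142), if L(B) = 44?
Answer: -5905687917/144565 ≈ -40851.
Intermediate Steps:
a(D, T) = 3 + T (a(D, T) = 2 + (1 + T) = 3 + T)
-18843*(-7070 + 20094)/(L(45) + 5938) + 25159/a(37, 142) = -18843*(-7070 + 20094)/(44 + 5938) + 25159/(3 + 142) = -18843/(5982/13024) + 25159/145 = -18843/(5982*(1/13024)) + 25159*(1/145) = -18843/2991/6512 + 25159/145 = -18843*6512/2991 + 25159/145 = -40901872/997 + 25159/145 = -5905687917/144565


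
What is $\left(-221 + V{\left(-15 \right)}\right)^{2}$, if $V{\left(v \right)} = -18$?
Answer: $57121$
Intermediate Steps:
$\left(-221 + V{\left(-15 \right)}\right)^{2} = \left(-221 - 18\right)^{2} = \left(-239\right)^{2} = 57121$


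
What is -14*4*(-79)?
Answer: 4424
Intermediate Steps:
-14*4*(-79) = -56*(-79) = 4424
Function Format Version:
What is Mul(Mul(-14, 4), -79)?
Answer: 4424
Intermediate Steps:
Mul(Mul(-14, 4), -79) = Mul(-56, -79) = 4424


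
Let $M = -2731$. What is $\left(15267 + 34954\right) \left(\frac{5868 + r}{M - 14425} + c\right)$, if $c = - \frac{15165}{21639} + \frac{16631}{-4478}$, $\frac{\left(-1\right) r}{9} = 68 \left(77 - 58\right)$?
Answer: $- \frac{28378942699970857}{138533902246} \approx -2.0485 \cdot 10^{5}$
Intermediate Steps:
$r = -11628$ ($r = - 9 \cdot 68 \left(77 - 58\right) = - 9 \cdot 68 \cdot 19 = \left(-9\right) 1292 = -11628$)
$c = - \frac{142595693}{32299814}$ ($c = \left(-15165\right) \frac{1}{21639} + 16631 \left(- \frac{1}{4478}\right) = - \frac{5055}{7213} - \frac{16631}{4478} = - \frac{142595693}{32299814} \approx -4.4147$)
$\left(15267 + 34954\right) \left(\frac{5868 + r}{M - 14425} + c\right) = \left(15267 + 34954\right) \left(\frac{5868 - 11628}{-2731 - 14425} - \frac{142595693}{32299814}\right) = 50221 \left(- \frac{5760}{-17156} - \frac{142595693}{32299814}\right) = 50221 \left(\left(-5760\right) \left(- \frac{1}{17156}\right) - \frac{142595693}{32299814}\right) = 50221 \left(\frac{1440}{4289} - \frac{142595693}{32299814}\right) = 50221 \left(- \frac{565081195117}{138533902246}\right) = - \frac{28378942699970857}{138533902246}$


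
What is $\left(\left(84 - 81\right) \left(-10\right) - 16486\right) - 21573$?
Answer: $-38089$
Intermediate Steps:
$\left(\left(84 - 81\right) \left(-10\right) - 16486\right) - 21573 = \left(3 \left(-10\right) - 16486\right) - 21573 = \left(-30 - 16486\right) - 21573 = -16516 - 21573 = -38089$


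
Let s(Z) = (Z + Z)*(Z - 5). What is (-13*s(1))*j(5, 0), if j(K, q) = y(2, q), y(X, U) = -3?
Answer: -312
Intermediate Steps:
j(K, q) = -3
s(Z) = 2*Z*(-5 + Z) (s(Z) = (2*Z)*(-5 + Z) = 2*Z*(-5 + Z))
(-13*s(1))*j(5, 0) = -26*(-5 + 1)*(-3) = -26*(-4)*(-3) = -13*(-8)*(-3) = 104*(-3) = -312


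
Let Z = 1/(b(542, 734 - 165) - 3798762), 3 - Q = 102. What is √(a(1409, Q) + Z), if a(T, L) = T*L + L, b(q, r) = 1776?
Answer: I*√2012483363690716626/3796986 ≈ 373.62*I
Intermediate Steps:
Q = -99 (Q = 3 - 1*102 = 3 - 102 = -99)
Z = -1/3796986 (Z = 1/(1776 - 3798762) = 1/(-3796986) = -1/3796986 ≈ -2.6337e-7)
a(T, L) = L + L*T (a(T, L) = L*T + L = L + L*T)
√(a(1409, Q) + Z) = √(-99*(1 + 1409) - 1/3796986) = √(-99*1410 - 1/3796986) = √(-139590 - 1/3796986) = √(-530021275741/3796986) = I*√2012483363690716626/3796986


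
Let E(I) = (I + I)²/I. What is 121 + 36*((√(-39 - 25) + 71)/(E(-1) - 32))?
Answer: 50 - 8*I ≈ 50.0 - 8.0*I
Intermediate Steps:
E(I) = 4*I (E(I) = (2*I)²/I = (4*I²)/I = 4*I)
121 + 36*((√(-39 - 25) + 71)/(E(-1) - 32)) = 121 + 36*((√(-39 - 25) + 71)/(4*(-1) - 32)) = 121 + 36*((√(-64) + 71)/(-4 - 32)) = 121 + 36*((8*I + 71)/(-36)) = 121 + 36*((71 + 8*I)*(-1/36)) = 121 + 36*(-71/36 - 2*I/9) = 121 + (-71 - 8*I) = 50 - 8*I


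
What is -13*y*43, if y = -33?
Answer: 18447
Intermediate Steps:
-13*y*43 = -13*(-33)*43 = 429*43 = 18447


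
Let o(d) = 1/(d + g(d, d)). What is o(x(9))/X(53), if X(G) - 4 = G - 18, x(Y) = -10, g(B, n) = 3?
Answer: -1/273 ≈ -0.0036630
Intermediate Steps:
X(G) = -14 + G (X(G) = 4 + (G - 18) = 4 + (-18 + G) = -14 + G)
o(d) = 1/(3 + d) (o(d) = 1/(d + 3) = 1/(3 + d))
o(x(9))/X(53) = 1/((3 - 10)*(-14 + 53)) = 1/(-7*39) = -1/7*1/39 = -1/273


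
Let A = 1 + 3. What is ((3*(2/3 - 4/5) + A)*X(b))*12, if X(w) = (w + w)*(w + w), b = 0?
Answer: 0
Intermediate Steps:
X(w) = 4*w**2 (X(w) = (2*w)*(2*w) = 4*w**2)
A = 4
((3*(2/3 - 4/5) + A)*X(b))*12 = ((3*(2/3 - 4/5) + 4)*(4*0**2))*12 = ((3*(2*(1/3) - 4*1/5) + 4)*(4*0))*12 = ((3*(2/3 - 4/5) + 4)*0)*12 = ((3*(-2/15) + 4)*0)*12 = ((-2/5 + 4)*0)*12 = ((18/5)*0)*12 = 0*12 = 0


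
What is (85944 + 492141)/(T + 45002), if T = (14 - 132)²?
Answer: 192695/19642 ≈ 9.8103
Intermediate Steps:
T = 13924 (T = (-118)² = 13924)
(85944 + 492141)/(T + 45002) = (85944 + 492141)/(13924 + 45002) = 578085/58926 = 578085*(1/58926) = 192695/19642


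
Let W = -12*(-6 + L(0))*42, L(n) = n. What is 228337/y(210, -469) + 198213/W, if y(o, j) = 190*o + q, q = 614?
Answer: 1453482095/20419056 ≈ 71.183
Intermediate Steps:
y(o, j) = 614 + 190*o (y(o, j) = 190*o + 614 = 614 + 190*o)
W = 3024 (W = -12*(-6 + 0)*42 = -12*(-6)*42 = 72*42 = 3024)
228337/y(210, -469) + 198213/W = 228337/(614 + 190*210) + 198213/3024 = 228337/(614 + 39900) + 198213*(1/3024) = 228337/40514 + 66071/1008 = 1453482095/20419056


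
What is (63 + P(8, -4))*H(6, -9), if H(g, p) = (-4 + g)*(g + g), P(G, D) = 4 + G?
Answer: 1800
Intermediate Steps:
H(g, p) = 2*g*(-4 + g) (H(g, p) = (-4 + g)*(2*g) = 2*g*(-4 + g))
(63 + P(8, -4))*H(6, -9) = (63 + (4 + 8))*(2*6*(-4 + 6)) = (63 + 12)*(2*6*2) = 75*24 = 1800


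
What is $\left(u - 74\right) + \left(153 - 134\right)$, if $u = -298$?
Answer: $-353$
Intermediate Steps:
$\left(u - 74\right) + \left(153 - 134\right) = \left(-298 - 74\right) + \left(153 - 134\right) = -372 + 19 = -353$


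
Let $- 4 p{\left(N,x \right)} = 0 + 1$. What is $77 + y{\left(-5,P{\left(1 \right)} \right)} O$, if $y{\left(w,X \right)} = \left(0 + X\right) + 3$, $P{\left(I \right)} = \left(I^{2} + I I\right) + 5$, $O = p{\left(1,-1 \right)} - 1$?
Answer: $\frac{129}{2} \approx 64.5$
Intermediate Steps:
$p{\left(N,x \right)} = - \frac{1}{4}$ ($p{\left(N,x \right)} = - \frac{0 + 1}{4} = \left(- \frac{1}{4}\right) 1 = - \frac{1}{4}$)
$O = - \frac{5}{4}$ ($O = - \frac{1}{4} - 1 = - \frac{5}{4} \approx -1.25$)
$P{\left(I \right)} = 5 + 2 I^{2}$ ($P{\left(I \right)} = \left(I^{2} + I^{2}\right) + 5 = 2 I^{2} + 5 = 5 + 2 I^{2}$)
$y{\left(w,X \right)} = 3 + X$ ($y{\left(w,X \right)} = X + 3 = 3 + X$)
$77 + y{\left(-5,P{\left(1 \right)} \right)} O = 77 + \left(3 + \left(5 + 2 \cdot 1^{2}\right)\right) \left(- \frac{5}{4}\right) = 77 + \left(3 + \left(5 + 2 \cdot 1\right)\right) \left(- \frac{5}{4}\right) = 77 + \left(3 + \left(5 + 2\right)\right) \left(- \frac{5}{4}\right) = 77 + \left(3 + 7\right) \left(- \frac{5}{4}\right) = 77 + 10 \left(- \frac{5}{4}\right) = 77 - \frac{25}{2} = \frac{129}{2}$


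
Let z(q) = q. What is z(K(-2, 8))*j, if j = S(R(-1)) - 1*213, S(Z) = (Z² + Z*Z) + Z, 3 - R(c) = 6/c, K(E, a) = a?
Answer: -336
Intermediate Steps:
R(c) = 3 - 6/c
S(Z) = Z + 2*Z² (S(Z) = (Z² + Z²) + Z = 2*Z² + Z = Z + 2*Z²)
j = -42 (j = (3 - 6/(-1))*(1 + 2*(3 - 6/(-1))) - 1*213 = (3 - 6*(-1))*(1 + 2*(3 - 6*(-1))) - 213 = (3 + 6)*(1 + 2*(3 + 6)) - 213 = 9*(1 + 2*9) - 213 = 9*(1 + 18) - 213 = 9*19 - 213 = 171 - 213 = -42)
z(K(-2, 8))*j = 8*(-42) = -336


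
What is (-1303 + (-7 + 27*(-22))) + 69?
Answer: -1835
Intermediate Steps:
(-1303 + (-7 + 27*(-22))) + 69 = (-1303 + (-7 - 594)) + 69 = (-1303 - 601) + 69 = -1904 + 69 = -1835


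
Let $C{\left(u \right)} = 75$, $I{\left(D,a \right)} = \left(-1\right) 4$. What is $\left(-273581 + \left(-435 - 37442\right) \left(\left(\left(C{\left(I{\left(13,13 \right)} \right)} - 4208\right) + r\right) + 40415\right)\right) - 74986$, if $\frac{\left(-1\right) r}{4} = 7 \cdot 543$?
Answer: $-798719973$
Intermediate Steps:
$I{\left(D,a \right)} = -4$
$r = -15204$ ($r = - 4 \cdot 7 \cdot 543 = \left(-4\right) 3801 = -15204$)
$\left(-273581 + \left(-435 - 37442\right) \left(\left(\left(C{\left(I{\left(13,13 \right)} \right)} - 4208\right) + r\right) + 40415\right)\right) - 74986 = \left(-273581 + \left(-435 - 37442\right) \left(\left(\left(75 - 4208\right) - 15204\right) + 40415\right)\right) - 74986 = \left(-273581 - 37877 \left(\left(-4133 - 15204\right) + 40415\right)\right) - 74986 = \left(-273581 - 37877 \left(-19337 + 40415\right)\right) - 74986 = \left(-273581 - 798371406\right) - 74986 = -798644987 - 74986 = -798719973$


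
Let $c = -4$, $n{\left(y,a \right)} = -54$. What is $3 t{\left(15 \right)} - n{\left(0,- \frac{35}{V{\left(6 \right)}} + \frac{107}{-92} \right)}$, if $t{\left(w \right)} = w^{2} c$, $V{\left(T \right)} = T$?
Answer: $-2646$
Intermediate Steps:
$t{\left(w \right)} = - 4 w^{2}$ ($t{\left(w \right)} = w^{2} \left(-4\right) = - 4 w^{2}$)
$3 t{\left(15 \right)} - n{\left(0,- \frac{35}{V{\left(6 \right)}} + \frac{107}{-92} \right)} = 3 \left(- 4 \cdot 15^{2}\right) - -54 = 3 \left(\left(-4\right) 225\right) + 54 = 3 \left(-900\right) + 54 = -2700 + 54 = -2646$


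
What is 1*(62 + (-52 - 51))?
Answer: -41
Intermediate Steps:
1*(62 + (-52 - 51)) = 1*(62 - 103) = 1*(-41) = -41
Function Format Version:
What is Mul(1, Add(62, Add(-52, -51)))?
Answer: -41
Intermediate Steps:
Mul(1, Add(62, Add(-52, -51))) = Mul(1, Add(62, -103)) = Mul(1, -41) = -41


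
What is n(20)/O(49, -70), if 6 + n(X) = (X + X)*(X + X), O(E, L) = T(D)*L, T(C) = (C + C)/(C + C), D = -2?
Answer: -797/35 ≈ -22.771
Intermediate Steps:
T(C) = 1 (T(C) = (2*C)/((2*C)) = (2*C)*(1/(2*C)) = 1)
O(E, L) = L (O(E, L) = 1*L = L)
n(X) = -6 + 4*X**2 (n(X) = -6 + (X + X)*(X + X) = -6 + (2*X)*(2*X) = -6 + 4*X**2)
n(20)/O(49, -70) = (-6 + 4*20**2)/(-70) = (-6 + 4*400)*(-1/70) = (-6 + 1600)*(-1/70) = 1594*(-1/70) = -797/35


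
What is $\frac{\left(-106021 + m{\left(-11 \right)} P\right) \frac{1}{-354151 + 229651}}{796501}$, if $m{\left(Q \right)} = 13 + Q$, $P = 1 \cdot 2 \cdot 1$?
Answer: $\frac{35339}{33054791500} \approx 1.0691 \cdot 10^{-6}$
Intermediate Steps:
$P = 2$ ($P = 2 \cdot 1 = 2$)
$\frac{\left(-106021 + m{\left(-11 \right)} P\right) \frac{1}{-354151 + 229651}}{796501} = \frac{\left(-106021 + \left(13 - 11\right) 2\right) \frac{1}{-354151 + 229651}}{796501} = \frac{-106021 + 2 \cdot 2}{-124500} \cdot \frac{1}{796501} = \left(-106021 + 4\right) \left(- \frac{1}{124500}\right) \frac{1}{796501} = \left(-106017\right) \left(- \frac{1}{124500}\right) \frac{1}{796501} = \frac{35339}{41500} \cdot \frac{1}{796501} = \frac{35339}{33054791500}$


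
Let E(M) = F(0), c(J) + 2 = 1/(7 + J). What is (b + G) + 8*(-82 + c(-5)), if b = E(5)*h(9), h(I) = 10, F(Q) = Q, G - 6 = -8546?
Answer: -9208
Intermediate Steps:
G = -8540 (G = 6 - 8546 = -8540)
c(J) = -2 + 1/(7 + J)
E(M) = 0
b = 0 (b = 0*10 = 0)
(b + G) + 8*(-82 + c(-5)) = (0 - 8540) + 8*(-82 + (-13 - 2*(-5))/(7 - 5)) = -8540 + 8*(-82 + (-13 + 10)/2) = -8540 + 8*(-82 + (½)*(-3)) = -8540 + 8*(-82 - 3/2) = -8540 + 8*(-167/2) = -8540 - 668 = -9208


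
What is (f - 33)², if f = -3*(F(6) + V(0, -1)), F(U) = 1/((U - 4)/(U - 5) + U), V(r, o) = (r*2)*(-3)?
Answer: 71289/64 ≈ 1113.9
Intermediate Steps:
V(r, o) = -6*r (V(r, o) = (2*r)*(-3) = -6*r)
F(U) = 1/(U + (-4 + U)/(-5 + U)) (F(U) = 1/((-4 + U)/(-5 + U) + U) = 1/(U + (-4 + U)/(-5 + U)))
f = -3/8 (f = -3*((5 - 1*6)/(4 - 1*6² + 4*6) - 6*0) = -3*((5 - 6)/(4 - 1*36 + 24) + 0) = -3*(-1/(4 - 36 + 24) + 0) = -3*(-1/(-8) + 0) = -3*(-⅛*(-1) + 0) = -3*(⅛ + 0) = -3*⅛ = -3/8 ≈ -0.37500)
(f - 33)² = (-3/8 - 33)² = (-267/8)² = 71289/64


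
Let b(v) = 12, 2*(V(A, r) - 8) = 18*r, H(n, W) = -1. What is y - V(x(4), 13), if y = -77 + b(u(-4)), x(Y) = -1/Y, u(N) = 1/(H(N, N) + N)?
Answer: -190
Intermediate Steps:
u(N) = 1/(-1 + N)
V(A, r) = 8 + 9*r (V(A, r) = 8 + (18*r)/2 = 8 + 9*r)
y = -65 (y = -77 + 12 = -65)
y - V(x(4), 13) = -65 - (8 + 9*13) = -65 - (8 + 117) = -65 - 1*125 = -65 - 125 = -190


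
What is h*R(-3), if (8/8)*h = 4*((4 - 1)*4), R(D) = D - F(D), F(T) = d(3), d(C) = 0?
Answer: -144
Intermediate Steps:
F(T) = 0
R(D) = D (R(D) = D - 1*0 = D + 0 = D)
h = 48 (h = 4*((4 - 1)*4) = 4*(3*4) = 4*12 = 48)
h*R(-3) = 48*(-3) = -144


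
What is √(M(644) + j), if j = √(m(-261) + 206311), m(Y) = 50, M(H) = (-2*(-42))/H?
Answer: √(69 + 1587*√22929)/23 ≈ 21.317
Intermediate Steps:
M(H) = 84/H
j = 3*√22929 (j = √(50 + 206311) = √206361 = 3*√22929 ≈ 454.27)
√(M(644) + j) = √(84/644 + 3*√22929) = √(84*(1/644) + 3*√22929) = √(3/23 + 3*√22929)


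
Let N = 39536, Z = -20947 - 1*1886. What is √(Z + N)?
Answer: √16703 ≈ 129.24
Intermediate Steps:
Z = -22833 (Z = -20947 - 1886 = -22833)
√(Z + N) = √(-22833 + 39536) = √16703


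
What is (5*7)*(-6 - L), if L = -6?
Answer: 0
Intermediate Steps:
(5*7)*(-6 - L) = (5*7)*(-6 - 1*(-6)) = 35*(-6 + 6) = 35*0 = 0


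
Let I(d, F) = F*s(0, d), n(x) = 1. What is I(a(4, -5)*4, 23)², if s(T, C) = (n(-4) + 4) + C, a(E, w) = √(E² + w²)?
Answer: 360249 + 21160*√41 ≈ 4.9574e+5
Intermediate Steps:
s(T, C) = 5 + C (s(T, C) = (1 + 4) + C = 5 + C)
I(d, F) = F*(5 + d)
I(a(4, -5)*4, 23)² = (23*(5 + √(4² + (-5)²)*4))² = (23*(5 + √(16 + 25)*4))² = (23*(5 + √41*4))² = (23*(5 + 4*√41))² = (115 + 92*√41)²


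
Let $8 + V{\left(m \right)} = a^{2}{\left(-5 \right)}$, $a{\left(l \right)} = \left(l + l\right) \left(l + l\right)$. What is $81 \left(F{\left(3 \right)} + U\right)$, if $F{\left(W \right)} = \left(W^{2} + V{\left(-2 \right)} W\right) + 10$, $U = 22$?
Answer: $2431377$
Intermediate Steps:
$a{\left(l \right)} = 4 l^{2}$ ($a{\left(l \right)} = 2 l 2 l = 4 l^{2}$)
$V{\left(m \right)} = 9992$ ($V{\left(m \right)} = -8 + \left(4 \left(-5\right)^{2}\right)^{2} = -8 + \left(4 \cdot 25\right)^{2} = -8 + 100^{2} = -8 + 10000 = 9992$)
$F{\left(W \right)} = 10 + W^{2} + 9992 W$ ($F{\left(W \right)} = \left(W^{2} + 9992 W\right) + 10 = 10 + W^{2} + 9992 W$)
$81 \left(F{\left(3 \right)} + U\right) = 81 \left(\left(10 + 3^{2} + 9992 \cdot 3\right) + 22\right) = 81 \left(\left(10 + 9 + 29976\right) + 22\right) = 81 \left(29995 + 22\right) = 81 \cdot 30017 = 2431377$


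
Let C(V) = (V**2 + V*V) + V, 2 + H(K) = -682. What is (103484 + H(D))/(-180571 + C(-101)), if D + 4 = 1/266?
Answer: -10280/16027 ≈ -0.64142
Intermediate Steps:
D = -1063/266 (D = -4 + 1/266 = -1063/266 ≈ -3.9962)
H(K) = -684 (H(K) = -2 - 682 = -684)
C(V) = V + 2*V**2 (C(V) = (V**2 + V**2) + V = 2*V**2 + V = V + 2*V**2)
(103484 + H(D))/(-180571 + C(-101)) = (103484 - 684)/(-180571 - 101*(1 + 2*(-101))) = 102800/(-180571 - 101*(1 - 202)) = 102800/(-180571 - 101*(-201)) = 102800/(-180571 + 20301) = 102800/(-160270) = 102800*(-1/160270) = -10280/16027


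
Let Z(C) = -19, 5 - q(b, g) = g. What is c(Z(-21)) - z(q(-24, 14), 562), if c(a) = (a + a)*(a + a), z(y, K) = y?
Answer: 1453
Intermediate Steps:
q(b, g) = 5 - g
c(a) = 4*a² (c(a) = (2*a)*(2*a) = 4*a²)
c(Z(-21)) - z(q(-24, 14), 562) = 4*(-19)² - (5 - 1*14) = 4*361 - (5 - 14) = 1444 - 1*(-9) = 1444 + 9 = 1453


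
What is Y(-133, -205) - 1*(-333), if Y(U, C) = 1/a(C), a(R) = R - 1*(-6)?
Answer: 66266/199 ≈ 333.00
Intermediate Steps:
a(R) = 6 + R (a(R) = R + 6 = 6 + R)
Y(U, C) = 1/(6 + C)
Y(-133, -205) - 1*(-333) = 1/(6 - 205) - 1*(-333) = 1/(-199) + 333 = -1/199 + 333 = 66266/199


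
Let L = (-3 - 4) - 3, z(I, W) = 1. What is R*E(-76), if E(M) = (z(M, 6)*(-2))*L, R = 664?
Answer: 13280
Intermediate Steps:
L = -10 (L = -7 - 3 = -10)
E(M) = 20 (E(M) = (1*(-2))*(-10) = -2*(-10) = 20)
R*E(-76) = 664*20 = 13280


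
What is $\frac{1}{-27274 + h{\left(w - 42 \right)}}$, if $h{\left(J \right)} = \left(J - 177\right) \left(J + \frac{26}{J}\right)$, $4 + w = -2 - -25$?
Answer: $- \frac{23}{516302} \approx -4.4548 \cdot 10^{-5}$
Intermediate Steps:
$w = 19$ ($w = -4 - -23 = -4 + \left(-2 + 25\right) = -4 + 23 = 19$)
$h{\left(J \right)} = \left(-177 + J\right) \left(J + \frac{26}{J}\right)$
$\frac{1}{-27274 + h{\left(w - 42 \right)}} = \frac{1}{-27274 - \left(-26 - \left(19 - 42\right)^{2} + 177 \left(19 - 42\right) + \frac{4602}{19 - 42}\right)} = \frac{1}{-27274 + \left(26 + \left(-23\right)^{2} - \frac{4602}{-23} - -4071\right)} = \frac{1}{-27274 + \left(26 + 529 - - \frac{4602}{23} + 4071\right)} = \frac{1}{-27274 + \left(26 + 529 + \frac{4602}{23} + 4071\right)} = \frac{1}{-27274 + \frac{111000}{23}} = \frac{1}{- \frac{516302}{23}} = - \frac{23}{516302}$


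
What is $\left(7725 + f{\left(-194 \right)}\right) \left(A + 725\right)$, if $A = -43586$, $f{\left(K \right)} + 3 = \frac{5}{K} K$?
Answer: $-331186947$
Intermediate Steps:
$f{\left(K \right)} = 2$ ($f{\left(K \right)} = -3 + \frac{5}{K} K = -3 + 5 = 2$)
$\left(7725 + f{\left(-194 \right)}\right) \left(A + 725\right) = \left(7725 + 2\right) \left(-43586 + 725\right) = 7727 \left(-42861\right) = -331186947$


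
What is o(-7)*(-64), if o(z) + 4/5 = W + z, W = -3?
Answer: 3456/5 ≈ 691.20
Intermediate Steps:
o(z) = -19/5 + z (o(z) = -⅘ + (-3 + z) = -19/5 + z)
o(-7)*(-64) = (-19/5 - 7)*(-64) = -54/5*(-64) = 3456/5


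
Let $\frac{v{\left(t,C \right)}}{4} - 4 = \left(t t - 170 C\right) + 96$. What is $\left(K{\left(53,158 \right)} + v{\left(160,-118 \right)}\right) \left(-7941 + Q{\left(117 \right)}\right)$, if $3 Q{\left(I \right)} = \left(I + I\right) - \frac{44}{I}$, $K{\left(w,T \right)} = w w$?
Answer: $- \frac{512935248493}{351} \approx -1.4614 \cdot 10^{9}$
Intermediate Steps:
$K{\left(w,T \right)} = w^{2}$
$v{\left(t,C \right)} = 400 - 680 C + 4 t^{2}$ ($v{\left(t,C \right)} = 16 + 4 \left(\left(t t - 170 C\right) + 96\right) = 16 + 4 \left(\left(t^{2} - 170 C\right) + 96\right) = 16 + 4 \left(96 + t^{2} - 170 C\right) = 16 + \left(384 - 680 C + 4 t^{2}\right) = 400 - 680 C + 4 t^{2}$)
$Q{\left(I \right)} = - \frac{44}{3 I} + \frac{2 I}{3}$ ($Q{\left(I \right)} = \frac{\left(I + I\right) - \frac{44}{I}}{3} = \frac{2 I - \frac{44}{I}}{3} = \frac{- \frac{44}{I} + 2 I}{3} = - \frac{44}{3 I} + \frac{2 I}{3}$)
$\left(K{\left(53,158 \right)} + v{\left(160,-118 \right)}\right) \left(-7941 + Q{\left(117 \right)}\right) = \left(53^{2} + \left(400 - -80240 + 4 \cdot 160^{2}\right)\right) \left(-7941 + \frac{2 \left(-22 + 117^{2}\right)}{3 \cdot 117}\right) = \left(2809 + \left(400 + 80240 + 4 \cdot 25600\right)\right) \left(-7941 + \frac{2}{3} \cdot \frac{1}{117} \left(-22 + 13689\right)\right) = \left(2809 + \left(400 + 80240 + 102400\right)\right) \left(-7941 + \frac{2}{3} \cdot \frac{1}{117} \cdot 13667\right) = \left(2809 + 183040\right) \left(-7941 + \frac{27334}{351}\right) = 185849 \left(- \frac{2759957}{351}\right) = - \frac{512935248493}{351}$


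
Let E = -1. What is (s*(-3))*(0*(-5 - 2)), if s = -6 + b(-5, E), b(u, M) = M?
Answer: 0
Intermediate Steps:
s = -7 (s = -6 - 1 = -7)
(s*(-3))*(0*(-5 - 2)) = (-7*(-3))*(0*(-5 - 2)) = 21*(0*(-7)) = 21*0 = 0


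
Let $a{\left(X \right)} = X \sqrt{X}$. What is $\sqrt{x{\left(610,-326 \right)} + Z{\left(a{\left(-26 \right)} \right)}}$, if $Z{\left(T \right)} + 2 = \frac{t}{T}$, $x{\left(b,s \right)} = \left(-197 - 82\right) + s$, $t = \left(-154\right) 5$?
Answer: $\frac{\sqrt{-410332 - 770 i \sqrt{26}}}{26} \approx 0.11787 - 24.638 i$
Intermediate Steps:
$t = -770$
$x{\left(b,s \right)} = -279 + s$
$a{\left(X \right)} = X^{\frac{3}{2}}$
$Z{\left(T \right)} = -2 - \frac{770}{T}$
$\sqrt{x{\left(610,-326 \right)} + Z{\left(a{\left(-26 \right)} \right)}} = \sqrt{\left(-279 - 326\right) - \left(2 + \frac{770}{\left(-26\right)^{\frac{3}{2}}}\right)} = \sqrt{-605 - \left(2 + \frac{770}{\left(-26\right) i \sqrt{26}}\right)} = \sqrt{-605 - \left(2 + 770 \frac{i \sqrt{26}}{676}\right)} = \sqrt{-605 - \left(2 + \frac{385 i \sqrt{26}}{338}\right)} = \sqrt{-607 - \frac{385 i \sqrt{26}}{338}}$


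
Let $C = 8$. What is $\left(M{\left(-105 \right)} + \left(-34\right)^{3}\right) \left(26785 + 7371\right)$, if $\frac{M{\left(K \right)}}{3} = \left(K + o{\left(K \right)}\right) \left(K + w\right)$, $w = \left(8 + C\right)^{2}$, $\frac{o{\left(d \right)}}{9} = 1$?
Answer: $-2827843552$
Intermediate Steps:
$o{\left(d \right)} = 9$ ($o{\left(d \right)} = 9 \cdot 1 = 9$)
$w = 256$ ($w = \left(8 + 8\right)^{2} = 16^{2} = 256$)
$M{\left(K \right)} = 3 \left(9 + K\right) \left(256 + K\right)$ ($M{\left(K \right)} = 3 \left(K + 9\right) \left(K + 256\right) = 3 \left(9 + K\right) \left(256 + K\right)$)
$\left(M{\left(-105 \right)} + \left(-34\right)^{3}\right) \left(26785 + 7371\right) = \left(\left(6912 + 3 \left(-105\right)^{2} + 795 \left(-105\right)\right) + \left(-34\right)^{3}\right) \left(26785 + 7371\right) = \left(\left(6912 + 3 \cdot 11025 - 83475\right) - 39304\right) 34156 = \left(\left(6912 + 33075 - 83475\right) - 39304\right) 34156 = \left(-43488 - 39304\right) 34156 = \left(-82792\right) 34156 = -2827843552$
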